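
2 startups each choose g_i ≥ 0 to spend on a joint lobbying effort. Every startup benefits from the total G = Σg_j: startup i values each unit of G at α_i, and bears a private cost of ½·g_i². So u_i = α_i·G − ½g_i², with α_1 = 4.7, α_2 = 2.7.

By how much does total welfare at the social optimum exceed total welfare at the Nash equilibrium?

Startup i's FOC: ∂u_i/∂g_i = α_i − g_i = 0, so g_i* = α_i.
NE contributions = (4.7, 2.7); G = 7.4.
W^NE = (Σα)·G − ½Σα_i² = 7.4² − ½·29.38 = 40.07.
Planner sets g_i = Σα_j = 7.4 for every i, so G^SO = 2·7.4 = 14.8.
W^SO = (Σα)·G^SO − ½·2·(Σα)² = (2/2)·7.4² = 54.76.
Deadweight loss = W^SO − W^NE = 14.69.

14.69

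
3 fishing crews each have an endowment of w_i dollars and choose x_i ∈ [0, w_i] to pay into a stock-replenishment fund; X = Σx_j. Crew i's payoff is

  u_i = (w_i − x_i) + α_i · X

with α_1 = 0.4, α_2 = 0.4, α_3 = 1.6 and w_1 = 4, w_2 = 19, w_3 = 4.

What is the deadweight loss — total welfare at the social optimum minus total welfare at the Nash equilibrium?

32.2

∂u_i/∂x_i = α_i − 1, so crew i contributes w_i if α_i > 1, else 0.
α_i > 1 for i ∈ {3}; NE contributions (0, 0, 4), X = 4.
W^NE = Σw_i − X^NE + (Σα_i)·X^NE = 27 + 1.4·4 = 32.6.
Planner: ∂(Σu_j)/∂x_i = Σα_j − 1 = 1.4 > 0, so everyone contributes w_i; X^SO = 27, W^SO = 27 + 1.4·27 = 64.8.
Deadweight loss = 32.2.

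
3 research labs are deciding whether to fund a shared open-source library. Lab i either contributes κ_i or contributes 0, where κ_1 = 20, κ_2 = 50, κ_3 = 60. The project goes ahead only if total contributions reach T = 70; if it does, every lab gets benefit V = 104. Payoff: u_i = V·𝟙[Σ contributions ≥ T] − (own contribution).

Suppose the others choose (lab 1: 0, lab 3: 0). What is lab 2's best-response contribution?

Others' total = 0. Even contributing 50 gives 50 < 70: no benefit either way.
Best response: 0.

0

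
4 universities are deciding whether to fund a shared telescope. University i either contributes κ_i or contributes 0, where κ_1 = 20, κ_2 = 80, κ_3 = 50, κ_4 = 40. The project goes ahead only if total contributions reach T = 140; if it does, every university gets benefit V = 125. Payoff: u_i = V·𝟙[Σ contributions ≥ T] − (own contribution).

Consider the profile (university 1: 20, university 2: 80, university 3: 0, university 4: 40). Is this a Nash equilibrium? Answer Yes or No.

Total = 140 ≥ 140: provided.
University 1 (pledges 20, payoff 105): dropping to 0 → total 120, payoff 0. No gain.
University 2 (pledges 80, payoff 45): dropping to 0 → total 60, payoff 0. No gain.
University 3 (pledges 0, payoff 125): pledging 50 → total 190, payoff 75. No gain.
University 4 (pledges 40, payoff 85): dropping to 0 → total 100, payoff 0. No gain.

Yes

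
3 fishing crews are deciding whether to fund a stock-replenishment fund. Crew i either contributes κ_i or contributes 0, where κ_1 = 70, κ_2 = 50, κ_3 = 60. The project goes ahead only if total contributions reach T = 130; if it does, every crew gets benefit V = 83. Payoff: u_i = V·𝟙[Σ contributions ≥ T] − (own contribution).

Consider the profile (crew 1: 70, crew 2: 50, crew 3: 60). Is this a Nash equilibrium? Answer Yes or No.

No

Total = 180 ≥ 130: provided.
Crew 1 (pledges 70, payoff 13): dropping to 0 → total 110, payoff 0. No gain.
Crew 2 (pledges 50, payoff 33): dropping to 0 → total 130, payoff 83. Profitable deviation.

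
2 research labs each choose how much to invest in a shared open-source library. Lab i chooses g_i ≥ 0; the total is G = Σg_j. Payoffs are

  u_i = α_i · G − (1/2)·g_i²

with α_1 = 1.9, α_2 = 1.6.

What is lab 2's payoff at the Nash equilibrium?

4.32

Lab i's FOC: ∂u_i/∂g_i = α_i − g_i = 0, so g_i* = α_i.
NE contributions = (1.9, 1.6); G = 3.5.
u_2 = α_2·G − ½·(g_2)² = 1.6·3.5 − ½·1.6² = 4.32.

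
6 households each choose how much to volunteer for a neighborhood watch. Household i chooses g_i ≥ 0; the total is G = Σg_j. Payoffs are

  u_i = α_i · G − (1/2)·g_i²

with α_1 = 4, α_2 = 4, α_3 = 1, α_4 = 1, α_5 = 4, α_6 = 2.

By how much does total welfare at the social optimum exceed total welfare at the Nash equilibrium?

Household i's FOC: ∂u_i/∂g_i = α_i − g_i = 0, so g_i* = α_i.
NE contributions = (4, 4, 1, 1, 4, 2); G = 16.
W^NE = (Σα)·G − ½Σα_i² = 16² − ½·54 = 229.
Planner sets g_i = Σα_j = 16 for every i, so G^SO = 6·16 = 96.
W^SO = (Σα)·G^SO − ½·6·(Σα)² = (6/2)·16² = 768.
Deadweight loss = W^SO − W^NE = 539.

539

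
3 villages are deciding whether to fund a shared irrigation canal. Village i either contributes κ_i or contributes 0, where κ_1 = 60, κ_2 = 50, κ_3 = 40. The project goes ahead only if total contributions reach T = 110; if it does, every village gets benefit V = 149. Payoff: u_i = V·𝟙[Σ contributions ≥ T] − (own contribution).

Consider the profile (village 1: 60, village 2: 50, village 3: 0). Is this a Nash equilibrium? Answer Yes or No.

Yes

Total = 110 ≥ 110: provided.
Village 1 (pledges 60, payoff 89): dropping to 0 → total 50, payoff 0. No gain.
Village 2 (pledges 50, payoff 99): dropping to 0 → total 60, payoff 0. No gain.
Village 3 (pledges 0, payoff 149): pledging 40 → total 150, payoff 109. No gain.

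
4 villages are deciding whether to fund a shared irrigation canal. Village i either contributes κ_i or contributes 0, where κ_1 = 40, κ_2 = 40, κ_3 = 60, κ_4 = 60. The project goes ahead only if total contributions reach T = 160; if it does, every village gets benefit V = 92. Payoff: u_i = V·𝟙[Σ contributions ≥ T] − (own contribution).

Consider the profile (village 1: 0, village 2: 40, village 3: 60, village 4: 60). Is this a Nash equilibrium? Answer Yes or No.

Yes

Total = 160 ≥ 160: provided.
Village 1 (pledges 0, payoff 92): pledging 40 → total 200, payoff 52. No gain.
Village 2 (pledges 40, payoff 52): dropping to 0 → total 120, payoff 0. No gain.
Village 3 (pledges 60, payoff 32): dropping to 0 → total 100, payoff 0. No gain.
Village 4 (pledges 60, payoff 32): dropping to 0 → total 100, payoff 0. No gain.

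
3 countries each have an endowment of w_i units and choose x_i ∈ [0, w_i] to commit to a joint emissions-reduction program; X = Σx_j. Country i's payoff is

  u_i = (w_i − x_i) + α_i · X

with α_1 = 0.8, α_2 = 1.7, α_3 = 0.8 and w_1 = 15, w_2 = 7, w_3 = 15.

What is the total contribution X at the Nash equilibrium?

7

∂u_i/∂x_i = α_i − 1, so country i contributes w_i if α_i > 1, else 0.
α_i > 1 for i ∈ {2}; NE contributions (0, 7, 0), X = 7.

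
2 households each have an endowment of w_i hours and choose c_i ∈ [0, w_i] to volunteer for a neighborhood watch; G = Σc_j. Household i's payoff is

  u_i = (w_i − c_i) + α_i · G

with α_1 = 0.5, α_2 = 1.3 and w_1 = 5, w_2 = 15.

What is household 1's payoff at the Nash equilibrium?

∂u_i/∂c_i = α_i − 1, so household i contributes w_i if α_i > 1, else 0.
α_i > 1 for i ∈ {2}; NE contributions (0, 15), G = 15.
u_1 = (5 − 0) + 0.5·15 = 12.5.

12.5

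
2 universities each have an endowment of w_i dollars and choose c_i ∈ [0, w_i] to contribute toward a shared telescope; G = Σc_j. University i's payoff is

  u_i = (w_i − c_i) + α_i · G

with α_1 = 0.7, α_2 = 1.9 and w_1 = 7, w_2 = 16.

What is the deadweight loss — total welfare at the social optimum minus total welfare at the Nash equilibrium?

11.2

∂u_i/∂c_i = α_i − 1, so university i contributes w_i if α_i > 1, else 0.
α_i > 1 for i ∈ {2}; NE contributions (0, 16), G = 16.
W^NE = Σw_i − G^NE + (Σα_i)·G^NE = 23 + 1.6·16 = 48.6.
Planner: ∂(Σu_j)/∂c_i = Σα_j − 1 = 1.6 > 0, so everyone contributes w_i; G^SO = 23, W^SO = 23 + 1.6·23 = 59.8.
Deadweight loss = 11.2.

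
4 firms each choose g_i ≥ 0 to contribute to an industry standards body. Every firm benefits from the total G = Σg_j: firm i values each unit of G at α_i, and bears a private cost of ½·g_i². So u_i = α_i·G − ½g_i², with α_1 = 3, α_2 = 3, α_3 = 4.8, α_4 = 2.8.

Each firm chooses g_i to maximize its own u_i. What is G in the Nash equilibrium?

13.6

Firm i's FOC: ∂u_i/∂g_i = α_i − g_i = 0, so g_i* = α_i.
NE contributions = (3, 3, 4.8, 2.8); G = 13.6.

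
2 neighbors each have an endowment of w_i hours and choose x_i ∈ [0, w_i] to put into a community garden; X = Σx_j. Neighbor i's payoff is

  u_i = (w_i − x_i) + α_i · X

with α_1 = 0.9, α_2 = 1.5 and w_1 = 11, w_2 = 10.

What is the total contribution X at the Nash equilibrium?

∂u_i/∂x_i = α_i − 1, so neighbor i contributes w_i if α_i > 1, else 0.
α_i > 1 for i ∈ {2}; NE contributions (0, 10), X = 10.

10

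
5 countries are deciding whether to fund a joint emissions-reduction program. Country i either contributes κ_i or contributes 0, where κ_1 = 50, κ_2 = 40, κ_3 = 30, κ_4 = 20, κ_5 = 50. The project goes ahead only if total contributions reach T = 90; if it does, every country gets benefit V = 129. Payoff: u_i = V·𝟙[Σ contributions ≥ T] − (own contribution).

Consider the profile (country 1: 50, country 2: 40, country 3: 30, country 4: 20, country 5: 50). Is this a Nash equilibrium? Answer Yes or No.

Total = 190 ≥ 90: provided.
Country 1 (pledges 50, payoff 79): dropping to 0 → total 140, payoff 129. Profitable deviation.

No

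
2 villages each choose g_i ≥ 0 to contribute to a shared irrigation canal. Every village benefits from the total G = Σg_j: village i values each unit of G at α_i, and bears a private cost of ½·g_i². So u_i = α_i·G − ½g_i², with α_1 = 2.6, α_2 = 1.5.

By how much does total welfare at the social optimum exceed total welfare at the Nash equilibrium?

Village i's FOC: ∂u_i/∂g_i = α_i − g_i = 0, so g_i* = α_i.
NE contributions = (2.6, 1.5); G = 4.1.
W^NE = (Σα)·G − ½Σα_i² = 4.1² − ½·9.01 = 12.305.
Planner sets g_i = Σα_j = 4.1 for every i, so G^SO = 2·4.1 = 8.2.
W^SO = (Σα)·G^SO − ½·2·(Σα)² = (2/2)·4.1² = 16.81.
Deadweight loss = W^SO − W^NE = 4.505.

4.505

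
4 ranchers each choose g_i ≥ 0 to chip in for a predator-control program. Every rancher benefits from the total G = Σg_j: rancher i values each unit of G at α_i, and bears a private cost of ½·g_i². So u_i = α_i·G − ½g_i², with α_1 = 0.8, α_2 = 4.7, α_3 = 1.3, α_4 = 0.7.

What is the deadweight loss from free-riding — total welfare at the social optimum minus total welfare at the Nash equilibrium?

Rancher i's FOC: ∂u_i/∂g_i = α_i − g_i = 0, so g_i* = α_i.
NE contributions = (0.8, 4.7, 1.3, 0.7); G = 7.5.
W^NE = (Σα)·G − ½Σα_i² = 7.5² − ½·24.91 = 43.795.
Planner sets g_i = Σα_j = 7.5 for every i, so G^SO = 4·7.5 = 30.
W^SO = (Σα)·G^SO − ½·4·(Σα)² = (4/2)·7.5² = 112.5.
Deadweight loss = W^SO − W^NE = 68.705.

68.705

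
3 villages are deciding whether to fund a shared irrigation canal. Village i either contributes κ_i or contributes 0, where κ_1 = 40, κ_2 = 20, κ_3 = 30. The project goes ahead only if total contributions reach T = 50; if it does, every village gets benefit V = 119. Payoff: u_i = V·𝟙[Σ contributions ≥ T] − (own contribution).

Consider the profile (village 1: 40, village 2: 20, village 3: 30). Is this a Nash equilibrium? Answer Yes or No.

Total = 90 ≥ 50: provided.
Village 1 (pledges 40, payoff 79): dropping to 0 → total 50, payoff 119. Profitable deviation.

No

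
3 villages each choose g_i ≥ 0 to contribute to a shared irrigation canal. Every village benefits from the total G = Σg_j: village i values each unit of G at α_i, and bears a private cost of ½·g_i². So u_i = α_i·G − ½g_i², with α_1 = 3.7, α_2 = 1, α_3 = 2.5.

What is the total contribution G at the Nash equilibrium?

7.2

Village i's FOC: ∂u_i/∂g_i = α_i − g_i = 0, so g_i* = α_i.
NE contributions = (3.7, 1, 2.5); G = 7.2.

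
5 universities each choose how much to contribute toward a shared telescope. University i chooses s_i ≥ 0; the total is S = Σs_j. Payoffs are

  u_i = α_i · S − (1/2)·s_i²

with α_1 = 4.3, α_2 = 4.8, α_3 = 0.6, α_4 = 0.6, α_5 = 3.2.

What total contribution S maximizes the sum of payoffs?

67.5

Planner FOC: ∂(Σu_j)/∂s_i = (Σα_j) − s_i = 0, so s_i^SO = Σα_j = 13.5 for every i; S^SO = 67.5.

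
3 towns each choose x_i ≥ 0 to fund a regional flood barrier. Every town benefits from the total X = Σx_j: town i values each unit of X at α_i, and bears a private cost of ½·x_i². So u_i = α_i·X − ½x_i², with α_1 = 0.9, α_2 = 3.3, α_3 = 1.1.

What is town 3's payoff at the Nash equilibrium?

Town i's FOC: ∂u_i/∂x_i = α_i − x_i = 0, so x_i* = α_i.
NE contributions = (0.9, 3.3, 1.1); X = 5.3.
u_3 = α_3·X − ½·(x_3)² = 1.1·5.3 − ½·1.1² = 5.225.

5.225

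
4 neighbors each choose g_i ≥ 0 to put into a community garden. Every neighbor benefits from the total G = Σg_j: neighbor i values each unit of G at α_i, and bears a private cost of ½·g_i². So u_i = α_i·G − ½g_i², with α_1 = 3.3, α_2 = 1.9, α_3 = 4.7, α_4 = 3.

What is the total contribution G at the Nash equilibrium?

Neighbor i's FOC: ∂u_i/∂g_i = α_i − g_i = 0, so g_i* = α_i.
NE contributions = (3.3, 1.9, 4.7, 3); G = 12.9.

12.9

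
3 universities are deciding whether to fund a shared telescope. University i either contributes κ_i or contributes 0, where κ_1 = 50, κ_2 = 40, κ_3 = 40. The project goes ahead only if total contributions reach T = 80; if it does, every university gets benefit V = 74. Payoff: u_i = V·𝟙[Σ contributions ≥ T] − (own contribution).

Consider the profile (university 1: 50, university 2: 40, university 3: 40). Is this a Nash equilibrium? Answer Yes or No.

Total = 130 ≥ 80: provided.
University 1 (pledges 50, payoff 24): dropping to 0 → total 80, payoff 74. Profitable deviation.

No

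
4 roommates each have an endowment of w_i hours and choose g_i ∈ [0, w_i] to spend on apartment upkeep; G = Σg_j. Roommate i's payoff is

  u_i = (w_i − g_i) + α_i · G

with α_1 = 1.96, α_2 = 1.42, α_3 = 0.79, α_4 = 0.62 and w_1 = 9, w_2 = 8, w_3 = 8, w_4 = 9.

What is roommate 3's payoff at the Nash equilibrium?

∂u_i/∂g_i = α_i − 1, so roommate i contributes w_i if α_i > 1, else 0.
α_i > 1 for i ∈ {1, 2}; NE contributions (9, 8, 0, 0), G = 17.
u_3 = (8 − 0) + 0.79·17 = 21.43.

21.43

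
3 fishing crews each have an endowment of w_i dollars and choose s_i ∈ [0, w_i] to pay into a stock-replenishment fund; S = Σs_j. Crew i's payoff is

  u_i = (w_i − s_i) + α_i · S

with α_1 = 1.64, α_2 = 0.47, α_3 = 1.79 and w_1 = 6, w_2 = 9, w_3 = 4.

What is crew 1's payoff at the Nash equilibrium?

16.4

∂u_i/∂s_i = α_i − 1, so crew i contributes w_i if α_i > 1, else 0.
α_i > 1 for i ∈ {1, 3}; NE contributions (6, 0, 4), S = 10.
u_1 = (6 − 6) + 1.64·10 = 16.4.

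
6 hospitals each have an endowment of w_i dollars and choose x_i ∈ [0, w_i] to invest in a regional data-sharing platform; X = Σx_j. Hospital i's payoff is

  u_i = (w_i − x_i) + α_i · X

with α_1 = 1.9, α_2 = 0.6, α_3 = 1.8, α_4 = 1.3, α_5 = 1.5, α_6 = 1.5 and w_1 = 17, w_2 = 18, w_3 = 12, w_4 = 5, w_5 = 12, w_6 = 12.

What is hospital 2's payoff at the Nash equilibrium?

52.8

∂u_i/∂x_i = α_i − 1, so hospital i contributes w_i if α_i > 1, else 0.
α_i > 1 for i ∈ {1, 3, 4, 5, 6}; NE contributions (17, 0, 12, 5, 12, 12), X = 58.
u_2 = (18 − 0) + 0.6·58 = 52.8.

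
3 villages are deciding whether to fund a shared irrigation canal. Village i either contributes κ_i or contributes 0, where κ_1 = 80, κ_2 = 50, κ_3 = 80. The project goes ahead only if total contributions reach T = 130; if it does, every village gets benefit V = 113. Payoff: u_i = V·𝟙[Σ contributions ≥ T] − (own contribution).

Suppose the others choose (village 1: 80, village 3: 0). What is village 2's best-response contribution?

50

Others' total = 80. Contributing 50 brings total to 130 ≥ 130: gain V − κ_2 = 63.
Best response: 50.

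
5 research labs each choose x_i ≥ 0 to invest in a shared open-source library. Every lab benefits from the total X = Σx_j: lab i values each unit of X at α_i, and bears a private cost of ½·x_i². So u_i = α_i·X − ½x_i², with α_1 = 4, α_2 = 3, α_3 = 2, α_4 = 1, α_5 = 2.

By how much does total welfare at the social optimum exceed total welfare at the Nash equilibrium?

Lab i's FOC: ∂u_i/∂x_i = α_i − x_i = 0, so x_i* = α_i.
NE contributions = (4, 3, 2, 1, 2); X = 12.
W^NE = (Σα)·X − ½Σα_i² = 12² − ½·34 = 127.
Planner sets x_i = Σα_j = 12 for every i, so X^SO = 5·12 = 60.
W^SO = (Σα)·X^SO − ½·5·(Σα)² = (5/2)·12² = 360.
Deadweight loss = W^SO − W^NE = 233.

233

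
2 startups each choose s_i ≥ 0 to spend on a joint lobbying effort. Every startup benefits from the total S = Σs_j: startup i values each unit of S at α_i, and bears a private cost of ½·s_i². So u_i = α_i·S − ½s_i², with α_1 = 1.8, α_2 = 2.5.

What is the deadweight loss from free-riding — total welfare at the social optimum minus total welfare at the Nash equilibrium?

Startup i's FOC: ∂u_i/∂s_i = α_i − s_i = 0, so s_i* = α_i.
NE contributions = (1.8, 2.5); S = 4.3.
W^NE = (Σα)·S − ½Σα_i² = 4.3² − ½·9.49 = 13.745.
Planner sets s_i = Σα_j = 4.3 for every i, so S^SO = 2·4.3 = 8.6.
W^SO = (Σα)·S^SO − ½·2·(Σα)² = (2/2)·4.3² = 18.49.
Deadweight loss = W^SO − W^NE = 4.745.

4.745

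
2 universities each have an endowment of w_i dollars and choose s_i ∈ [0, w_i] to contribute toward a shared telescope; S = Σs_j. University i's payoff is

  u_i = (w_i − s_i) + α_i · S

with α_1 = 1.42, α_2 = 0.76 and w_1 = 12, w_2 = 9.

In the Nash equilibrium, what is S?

∂u_i/∂s_i = α_i − 1, so university i contributes w_i if α_i > 1, else 0.
α_i > 1 for i ∈ {1}; NE contributions (12, 0), S = 12.

12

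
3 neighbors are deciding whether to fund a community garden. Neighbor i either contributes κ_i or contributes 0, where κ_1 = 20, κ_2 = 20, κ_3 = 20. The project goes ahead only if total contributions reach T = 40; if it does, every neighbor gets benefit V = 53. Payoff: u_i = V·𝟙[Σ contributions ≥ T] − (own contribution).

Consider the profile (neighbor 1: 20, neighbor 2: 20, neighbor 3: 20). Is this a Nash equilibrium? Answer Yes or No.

Total = 60 ≥ 40: provided.
Neighbor 1 (pledges 20, payoff 33): dropping to 0 → total 40, payoff 53. Profitable deviation.

No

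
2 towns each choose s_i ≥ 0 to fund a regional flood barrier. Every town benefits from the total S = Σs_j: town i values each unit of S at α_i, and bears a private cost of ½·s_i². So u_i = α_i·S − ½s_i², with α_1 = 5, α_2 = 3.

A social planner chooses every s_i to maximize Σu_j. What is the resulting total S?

16

Planner FOC: ∂(Σu_j)/∂s_i = (Σα_j) − s_i = 0, so s_i^SO = Σα_j = 8 for every i; S^SO = 16.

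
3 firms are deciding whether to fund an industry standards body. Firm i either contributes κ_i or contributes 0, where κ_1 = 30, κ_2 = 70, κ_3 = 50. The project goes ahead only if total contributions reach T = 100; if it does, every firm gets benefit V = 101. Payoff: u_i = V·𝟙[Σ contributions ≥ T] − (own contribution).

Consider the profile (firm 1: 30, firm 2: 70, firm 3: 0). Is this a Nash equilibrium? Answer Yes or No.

Total = 100 ≥ 100: provided.
Firm 1 (pledges 30, payoff 71): dropping to 0 → total 70, payoff 0. No gain.
Firm 2 (pledges 70, payoff 31): dropping to 0 → total 30, payoff 0. No gain.
Firm 3 (pledges 0, payoff 101): pledging 50 → total 150, payoff 51. No gain.

Yes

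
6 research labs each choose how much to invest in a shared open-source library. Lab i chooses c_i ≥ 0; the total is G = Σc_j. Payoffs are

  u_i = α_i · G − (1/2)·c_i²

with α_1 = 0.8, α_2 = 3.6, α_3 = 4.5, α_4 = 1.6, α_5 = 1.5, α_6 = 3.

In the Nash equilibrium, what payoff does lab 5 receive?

21.375

Lab i's FOC: ∂u_i/∂c_i = α_i − c_i = 0, so c_i* = α_i.
NE contributions = (0.8, 3.6, 4.5, 1.6, 1.5, 3); G = 15.
u_5 = α_5·G − ½·(c_5)² = 1.5·15 − ½·1.5² = 21.375.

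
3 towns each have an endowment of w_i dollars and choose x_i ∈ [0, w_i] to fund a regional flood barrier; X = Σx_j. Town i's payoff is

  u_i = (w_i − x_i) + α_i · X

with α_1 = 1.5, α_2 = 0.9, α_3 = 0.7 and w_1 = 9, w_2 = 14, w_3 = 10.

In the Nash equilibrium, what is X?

9

∂u_i/∂x_i = α_i − 1, so town i contributes w_i if α_i > 1, else 0.
α_i > 1 for i ∈ {1}; NE contributions (9, 0, 0), X = 9.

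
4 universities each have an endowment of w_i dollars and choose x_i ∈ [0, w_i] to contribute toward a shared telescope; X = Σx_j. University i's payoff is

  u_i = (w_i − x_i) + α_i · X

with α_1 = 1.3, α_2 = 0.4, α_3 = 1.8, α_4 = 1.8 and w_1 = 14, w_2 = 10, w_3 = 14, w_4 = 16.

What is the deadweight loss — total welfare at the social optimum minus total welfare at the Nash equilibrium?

∂u_i/∂x_i = α_i − 1, so university i contributes w_i if α_i > 1, else 0.
α_i > 1 for i ∈ {1, 3, 4}; NE contributions (14, 0, 14, 16), X = 44.
W^NE = Σw_i − X^NE + (Σα_i)·X^NE = 54 + 4.3·44 = 243.2.
Planner: ∂(Σu_j)/∂x_i = Σα_j − 1 = 4.3 > 0, so everyone contributes w_i; X^SO = 54, W^SO = 54 + 4.3·54 = 286.2.
Deadweight loss = 43.

43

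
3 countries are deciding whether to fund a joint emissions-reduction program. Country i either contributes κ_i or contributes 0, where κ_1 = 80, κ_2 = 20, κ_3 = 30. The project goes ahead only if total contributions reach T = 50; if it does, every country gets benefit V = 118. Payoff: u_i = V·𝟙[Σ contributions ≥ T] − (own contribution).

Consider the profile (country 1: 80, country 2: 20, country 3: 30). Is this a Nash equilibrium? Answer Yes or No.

Total = 130 ≥ 50: provided.
Country 1 (pledges 80, payoff 38): dropping to 0 → total 50, payoff 118. Profitable deviation.

No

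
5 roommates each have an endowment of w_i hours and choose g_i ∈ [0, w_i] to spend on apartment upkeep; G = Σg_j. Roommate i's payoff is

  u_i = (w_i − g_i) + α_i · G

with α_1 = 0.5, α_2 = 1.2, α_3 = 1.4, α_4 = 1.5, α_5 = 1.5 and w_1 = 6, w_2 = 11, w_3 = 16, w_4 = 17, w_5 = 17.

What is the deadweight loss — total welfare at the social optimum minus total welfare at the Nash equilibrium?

30.6

∂u_i/∂g_i = α_i − 1, so roommate i contributes w_i if α_i > 1, else 0.
α_i > 1 for i ∈ {2, 3, 4, 5}; NE contributions (0, 11, 16, 17, 17), G = 61.
W^NE = Σw_i − G^NE + (Σα_i)·G^NE = 67 + 5.1·61 = 378.1.
Planner: ∂(Σu_j)/∂g_i = Σα_j − 1 = 5.1 > 0, so everyone contributes w_i; G^SO = 67, W^SO = 67 + 5.1·67 = 408.7.
Deadweight loss = 30.6.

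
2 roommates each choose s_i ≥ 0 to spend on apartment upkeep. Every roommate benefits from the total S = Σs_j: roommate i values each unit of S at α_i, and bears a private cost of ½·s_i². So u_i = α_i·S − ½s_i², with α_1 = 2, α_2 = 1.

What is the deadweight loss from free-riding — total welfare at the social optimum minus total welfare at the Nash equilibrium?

Roommate i's FOC: ∂u_i/∂s_i = α_i − s_i = 0, so s_i* = α_i.
NE contributions = (2, 1); S = 3.
W^NE = (Σα)·S − ½Σα_i² = 3² − ½·5 = 6.5.
Planner sets s_i = Σα_j = 3 for every i, so S^SO = 2·3 = 6.
W^SO = (Σα)·S^SO − ½·2·(Σα)² = (2/2)·3² = 9.
Deadweight loss = W^SO − W^NE = 2.5.

2.5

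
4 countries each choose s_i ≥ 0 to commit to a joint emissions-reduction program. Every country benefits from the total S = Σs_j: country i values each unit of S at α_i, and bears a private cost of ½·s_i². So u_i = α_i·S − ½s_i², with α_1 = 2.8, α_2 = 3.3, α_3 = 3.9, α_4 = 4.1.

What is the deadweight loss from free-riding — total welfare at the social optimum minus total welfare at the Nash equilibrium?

224.185

Country i's FOC: ∂u_i/∂s_i = α_i − s_i = 0, so s_i* = α_i.
NE contributions = (2.8, 3.3, 3.9, 4.1); S = 14.1.
W^NE = (Σα)·S − ½Σα_i² = 14.1² − ½·50.75 = 173.435.
Planner sets s_i = Σα_j = 14.1 for every i, so S^SO = 4·14.1 = 56.4.
W^SO = (Σα)·S^SO − ½·4·(Σα)² = (4/2)·14.1² = 397.62.
Deadweight loss = W^SO − W^NE = 224.185.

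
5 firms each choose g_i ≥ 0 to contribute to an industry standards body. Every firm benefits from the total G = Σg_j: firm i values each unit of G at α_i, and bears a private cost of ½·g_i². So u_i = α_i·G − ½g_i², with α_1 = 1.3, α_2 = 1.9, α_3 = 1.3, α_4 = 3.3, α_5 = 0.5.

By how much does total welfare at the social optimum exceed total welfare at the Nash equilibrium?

112.4

Firm i's FOC: ∂u_i/∂g_i = α_i − g_i = 0, so g_i* = α_i.
NE contributions = (1.3, 1.9, 1.3, 3.3, 0.5); G = 8.3.
W^NE = (Σα)·G − ½Σα_i² = 8.3² − ½·18.13 = 59.825.
Planner sets g_i = Σα_j = 8.3 for every i, so G^SO = 5·8.3 = 41.5.
W^SO = (Σα)·G^SO − ½·5·(Σα)² = (5/2)·8.3² = 172.225.
Deadweight loss = W^SO − W^NE = 112.4.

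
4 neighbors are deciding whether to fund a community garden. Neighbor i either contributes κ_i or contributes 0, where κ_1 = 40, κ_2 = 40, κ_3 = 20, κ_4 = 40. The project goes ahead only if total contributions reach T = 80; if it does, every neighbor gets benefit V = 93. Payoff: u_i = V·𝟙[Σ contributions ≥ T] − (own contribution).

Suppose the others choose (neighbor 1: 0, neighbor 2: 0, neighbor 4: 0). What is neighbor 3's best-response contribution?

0

Others' total = 0. Even contributing 20 gives 20 < 80: no benefit either way.
Best response: 0.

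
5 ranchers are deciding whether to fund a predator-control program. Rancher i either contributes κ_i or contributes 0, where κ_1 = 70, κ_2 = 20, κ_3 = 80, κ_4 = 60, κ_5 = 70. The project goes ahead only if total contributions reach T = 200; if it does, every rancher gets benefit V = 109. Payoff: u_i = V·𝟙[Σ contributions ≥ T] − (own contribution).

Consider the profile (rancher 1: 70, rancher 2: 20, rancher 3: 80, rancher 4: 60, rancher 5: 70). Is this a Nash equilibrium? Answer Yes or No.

No

Total = 300 ≥ 200: provided.
Rancher 1 (pledges 70, payoff 39): dropping to 0 → total 230, payoff 109. Profitable deviation.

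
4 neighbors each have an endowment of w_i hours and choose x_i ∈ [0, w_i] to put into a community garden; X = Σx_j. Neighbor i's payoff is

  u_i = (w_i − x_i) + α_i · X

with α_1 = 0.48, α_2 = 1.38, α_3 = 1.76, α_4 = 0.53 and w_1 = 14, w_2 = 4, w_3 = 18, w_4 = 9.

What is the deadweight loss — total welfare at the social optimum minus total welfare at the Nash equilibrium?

∂u_i/∂x_i = α_i − 1, so neighbor i contributes w_i if α_i > 1, else 0.
α_i > 1 for i ∈ {2, 3}; NE contributions (0, 4, 18, 0), X = 22.
W^NE = Σw_i − X^NE + (Σα_i)·X^NE = 45 + 3.15·22 = 114.3.
Planner: ∂(Σu_j)/∂x_i = Σα_j − 1 = 3.15 > 0, so everyone contributes w_i; X^SO = 45, W^SO = 45 + 3.15·45 = 186.75.
Deadweight loss = 72.45.

72.45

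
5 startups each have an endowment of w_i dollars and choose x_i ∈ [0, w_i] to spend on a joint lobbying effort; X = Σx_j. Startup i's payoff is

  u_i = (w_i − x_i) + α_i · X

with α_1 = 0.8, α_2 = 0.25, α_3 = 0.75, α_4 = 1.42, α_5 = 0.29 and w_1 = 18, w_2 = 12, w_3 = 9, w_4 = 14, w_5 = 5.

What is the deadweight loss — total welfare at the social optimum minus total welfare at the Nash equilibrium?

110.44

∂u_i/∂x_i = α_i − 1, so startup i contributes w_i if α_i > 1, else 0.
α_i > 1 for i ∈ {4}; NE contributions (0, 0, 0, 14, 0), X = 14.
W^NE = Σw_i − X^NE + (Σα_i)·X^NE = 58 + 2.51·14 = 93.14.
Planner: ∂(Σu_j)/∂x_i = Σα_j − 1 = 2.51 > 0, so everyone contributes w_i; X^SO = 58, W^SO = 58 + 2.51·58 = 203.58.
Deadweight loss = 110.44.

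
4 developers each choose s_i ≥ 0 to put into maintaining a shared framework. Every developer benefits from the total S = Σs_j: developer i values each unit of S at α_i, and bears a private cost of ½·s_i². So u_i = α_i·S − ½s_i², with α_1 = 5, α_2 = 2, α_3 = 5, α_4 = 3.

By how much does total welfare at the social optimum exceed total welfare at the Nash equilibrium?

Developer i's FOC: ∂u_i/∂s_i = α_i − s_i = 0, so s_i* = α_i.
NE contributions = (5, 2, 5, 3); S = 15.
W^NE = (Σα)·S − ½Σα_i² = 15² − ½·63 = 193.5.
Planner sets s_i = Σα_j = 15 for every i, so S^SO = 4·15 = 60.
W^SO = (Σα)·S^SO − ½·4·(Σα)² = (4/2)·15² = 450.
Deadweight loss = W^SO − W^NE = 256.5.

256.5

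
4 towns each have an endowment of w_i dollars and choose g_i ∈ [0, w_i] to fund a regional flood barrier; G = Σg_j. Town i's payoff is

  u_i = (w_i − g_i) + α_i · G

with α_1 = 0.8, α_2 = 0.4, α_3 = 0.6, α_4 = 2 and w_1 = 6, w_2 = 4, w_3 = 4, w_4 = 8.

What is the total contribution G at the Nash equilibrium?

∂u_i/∂g_i = α_i − 1, so town i contributes w_i if α_i > 1, else 0.
α_i > 1 for i ∈ {4}; NE contributions (0, 0, 0, 8), G = 8.

8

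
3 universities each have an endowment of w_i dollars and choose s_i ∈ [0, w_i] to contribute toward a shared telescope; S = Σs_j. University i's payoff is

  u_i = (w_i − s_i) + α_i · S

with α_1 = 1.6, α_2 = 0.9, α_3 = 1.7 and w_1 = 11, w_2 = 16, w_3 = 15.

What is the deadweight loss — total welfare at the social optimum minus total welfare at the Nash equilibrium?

51.2

∂u_i/∂s_i = α_i − 1, so university i contributes w_i if α_i > 1, else 0.
α_i > 1 for i ∈ {1, 3}; NE contributions (11, 0, 15), S = 26.
W^NE = Σw_i − S^NE + (Σα_i)·S^NE = 42 + 3.2·26 = 125.2.
Planner: ∂(Σu_j)/∂s_i = Σα_j − 1 = 3.2 > 0, so everyone contributes w_i; S^SO = 42, W^SO = 42 + 3.2·42 = 176.4.
Deadweight loss = 51.2.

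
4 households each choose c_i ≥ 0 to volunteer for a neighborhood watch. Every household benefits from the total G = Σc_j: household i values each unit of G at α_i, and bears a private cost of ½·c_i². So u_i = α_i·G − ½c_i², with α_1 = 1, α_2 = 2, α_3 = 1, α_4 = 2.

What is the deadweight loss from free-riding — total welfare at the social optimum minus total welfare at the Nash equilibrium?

41

Household i's FOC: ∂u_i/∂c_i = α_i − c_i = 0, so c_i* = α_i.
NE contributions = (1, 2, 1, 2); G = 6.
W^NE = (Σα)·G − ½Σα_i² = 6² − ½·10 = 31.
Planner sets c_i = Σα_j = 6 for every i, so G^SO = 4·6 = 24.
W^SO = (Σα)·G^SO − ½·4·(Σα)² = (4/2)·6² = 72.
Deadweight loss = W^SO − W^NE = 41.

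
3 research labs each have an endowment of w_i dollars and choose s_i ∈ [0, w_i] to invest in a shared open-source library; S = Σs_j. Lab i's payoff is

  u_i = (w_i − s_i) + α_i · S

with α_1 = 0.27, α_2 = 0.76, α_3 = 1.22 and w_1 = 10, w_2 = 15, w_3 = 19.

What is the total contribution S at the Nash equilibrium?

19

∂u_i/∂s_i = α_i − 1, so lab i contributes w_i if α_i > 1, else 0.
α_i > 1 for i ∈ {3}; NE contributions (0, 0, 19), S = 19.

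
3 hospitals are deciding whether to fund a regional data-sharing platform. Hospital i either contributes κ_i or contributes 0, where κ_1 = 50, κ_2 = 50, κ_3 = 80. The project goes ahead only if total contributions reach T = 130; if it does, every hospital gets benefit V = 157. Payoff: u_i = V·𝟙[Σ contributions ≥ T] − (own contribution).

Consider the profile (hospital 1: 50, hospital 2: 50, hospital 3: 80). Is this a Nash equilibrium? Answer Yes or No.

Total = 180 ≥ 130: provided.
Hospital 1 (pledges 50, payoff 107): dropping to 0 → total 130, payoff 157. Profitable deviation.

No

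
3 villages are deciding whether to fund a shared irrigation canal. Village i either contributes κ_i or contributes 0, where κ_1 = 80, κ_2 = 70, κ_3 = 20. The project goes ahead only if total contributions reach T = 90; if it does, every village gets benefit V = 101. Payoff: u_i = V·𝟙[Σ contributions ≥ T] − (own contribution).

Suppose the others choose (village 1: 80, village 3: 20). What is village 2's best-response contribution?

Others' total = 100 ≥ 90; contributing adds cost 70 for no extra benefit.
Best response: 0.

0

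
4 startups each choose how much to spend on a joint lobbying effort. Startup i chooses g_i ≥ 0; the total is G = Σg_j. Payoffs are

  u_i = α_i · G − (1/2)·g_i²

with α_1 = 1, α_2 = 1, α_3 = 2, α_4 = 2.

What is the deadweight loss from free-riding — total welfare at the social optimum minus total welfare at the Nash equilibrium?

41

Startup i's FOC: ∂u_i/∂g_i = α_i − g_i = 0, so g_i* = α_i.
NE contributions = (1, 1, 2, 2); G = 6.
W^NE = (Σα)·G − ½Σα_i² = 6² − ½·10 = 31.
Planner sets g_i = Σα_j = 6 for every i, so G^SO = 4·6 = 24.
W^SO = (Σα)·G^SO − ½·4·(Σα)² = (4/2)·6² = 72.
Deadweight loss = W^SO − W^NE = 41.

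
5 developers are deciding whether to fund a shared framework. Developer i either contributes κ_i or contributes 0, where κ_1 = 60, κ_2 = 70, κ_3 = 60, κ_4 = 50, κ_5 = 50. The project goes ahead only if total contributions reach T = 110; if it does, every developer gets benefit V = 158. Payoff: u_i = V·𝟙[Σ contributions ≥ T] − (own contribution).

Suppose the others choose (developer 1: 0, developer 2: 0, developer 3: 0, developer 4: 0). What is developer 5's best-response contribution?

0

Others' total = 0. Even contributing 50 gives 50 < 110: no benefit either way.
Best response: 0.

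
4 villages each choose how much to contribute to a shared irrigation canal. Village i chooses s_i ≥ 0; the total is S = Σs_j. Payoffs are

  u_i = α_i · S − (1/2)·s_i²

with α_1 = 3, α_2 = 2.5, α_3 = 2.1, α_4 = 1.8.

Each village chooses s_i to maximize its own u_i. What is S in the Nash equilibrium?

9.4

Village i's FOC: ∂u_i/∂s_i = α_i − s_i = 0, so s_i* = α_i.
NE contributions = (3, 2.5, 2.1, 1.8); S = 9.4.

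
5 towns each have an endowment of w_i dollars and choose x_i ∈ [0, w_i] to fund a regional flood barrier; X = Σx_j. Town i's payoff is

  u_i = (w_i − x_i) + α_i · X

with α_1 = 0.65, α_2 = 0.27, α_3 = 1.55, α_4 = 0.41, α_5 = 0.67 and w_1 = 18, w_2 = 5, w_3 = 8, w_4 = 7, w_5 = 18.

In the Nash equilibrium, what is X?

8

∂u_i/∂x_i = α_i − 1, so town i contributes w_i if α_i > 1, else 0.
α_i > 1 for i ∈ {3}; NE contributions (0, 0, 8, 0, 0), X = 8.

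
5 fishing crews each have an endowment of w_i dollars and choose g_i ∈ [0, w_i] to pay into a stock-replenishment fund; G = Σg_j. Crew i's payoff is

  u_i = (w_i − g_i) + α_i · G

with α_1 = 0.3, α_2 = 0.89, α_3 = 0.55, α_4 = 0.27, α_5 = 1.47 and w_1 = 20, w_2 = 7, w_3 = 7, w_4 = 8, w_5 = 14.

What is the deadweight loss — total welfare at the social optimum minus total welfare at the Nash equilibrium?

104.16

∂u_i/∂g_i = α_i − 1, so crew i contributes w_i if α_i > 1, else 0.
α_i > 1 for i ∈ {5}; NE contributions (0, 0, 0, 0, 14), G = 14.
W^NE = Σw_i − G^NE + (Σα_i)·G^NE = 56 + 2.48·14 = 90.72.
Planner: ∂(Σu_j)/∂g_i = Σα_j − 1 = 2.48 > 0, so everyone contributes w_i; G^SO = 56, W^SO = 56 + 2.48·56 = 194.88.
Deadweight loss = 104.16.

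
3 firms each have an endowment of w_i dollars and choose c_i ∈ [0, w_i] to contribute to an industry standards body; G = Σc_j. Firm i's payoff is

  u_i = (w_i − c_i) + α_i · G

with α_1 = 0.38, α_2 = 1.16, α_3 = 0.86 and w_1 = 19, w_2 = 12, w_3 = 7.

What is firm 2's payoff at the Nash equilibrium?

∂u_i/∂c_i = α_i − 1, so firm i contributes w_i if α_i > 1, else 0.
α_i > 1 for i ∈ {2}; NE contributions (0, 12, 0), G = 12.
u_2 = (12 − 12) + 1.16·12 = 13.92.

13.92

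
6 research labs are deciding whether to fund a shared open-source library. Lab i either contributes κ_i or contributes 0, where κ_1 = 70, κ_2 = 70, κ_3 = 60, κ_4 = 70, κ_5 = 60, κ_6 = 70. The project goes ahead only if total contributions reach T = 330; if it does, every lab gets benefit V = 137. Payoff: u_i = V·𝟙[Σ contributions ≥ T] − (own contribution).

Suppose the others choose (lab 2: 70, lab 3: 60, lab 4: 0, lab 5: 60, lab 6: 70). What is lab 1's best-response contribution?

70

Others' total = 260. Contributing 70 brings total to 330 ≥ 330: gain V − κ_1 = 67.
Best response: 70.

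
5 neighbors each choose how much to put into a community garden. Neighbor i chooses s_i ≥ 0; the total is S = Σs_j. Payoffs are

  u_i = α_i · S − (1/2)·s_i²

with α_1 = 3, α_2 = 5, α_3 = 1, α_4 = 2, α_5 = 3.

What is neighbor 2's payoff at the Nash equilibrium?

Neighbor i's FOC: ∂u_i/∂s_i = α_i − s_i = 0, so s_i* = α_i.
NE contributions = (3, 5, 1, 2, 3); S = 14.
u_2 = α_2·S − ½·(s_2)² = 5·14 − ½·5² = 57.5.

57.5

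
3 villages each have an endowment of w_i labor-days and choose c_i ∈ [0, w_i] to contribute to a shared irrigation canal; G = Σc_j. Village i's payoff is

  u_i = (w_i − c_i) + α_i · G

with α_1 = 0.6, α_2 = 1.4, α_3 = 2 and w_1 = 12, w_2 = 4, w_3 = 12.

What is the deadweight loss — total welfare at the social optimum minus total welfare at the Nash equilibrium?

36

∂u_i/∂c_i = α_i − 1, so village i contributes w_i if α_i > 1, else 0.
α_i > 1 for i ∈ {2, 3}; NE contributions (0, 4, 12), G = 16.
W^NE = Σw_i − G^NE + (Σα_i)·G^NE = 28 + 3·16 = 76.
Planner: ∂(Σu_j)/∂c_i = Σα_j − 1 = 3 > 0, so everyone contributes w_i; G^SO = 28, W^SO = 28 + 3·28 = 112.
Deadweight loss = 36.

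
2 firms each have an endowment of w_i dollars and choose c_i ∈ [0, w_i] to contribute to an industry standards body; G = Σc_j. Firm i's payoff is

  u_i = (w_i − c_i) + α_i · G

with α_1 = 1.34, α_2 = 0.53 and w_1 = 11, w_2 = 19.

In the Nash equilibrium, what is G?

∂u_i/∂c_i = α_i − 1, so firm i contributes w_i if α_i > 1, else 0.
α_i > 1 for i ∈ {1}; NE contributions (11, 0), G = 11.

11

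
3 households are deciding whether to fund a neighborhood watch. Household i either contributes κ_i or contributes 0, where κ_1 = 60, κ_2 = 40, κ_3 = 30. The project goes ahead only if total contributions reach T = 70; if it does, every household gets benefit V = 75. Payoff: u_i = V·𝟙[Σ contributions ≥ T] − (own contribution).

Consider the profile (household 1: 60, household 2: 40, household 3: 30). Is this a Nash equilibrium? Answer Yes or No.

No

Total = 130 ≥ 70: provided.
Household 1 (pledges 60, payoff 15): dropping to 0 → total 70, payoff 75. Profitable deviation.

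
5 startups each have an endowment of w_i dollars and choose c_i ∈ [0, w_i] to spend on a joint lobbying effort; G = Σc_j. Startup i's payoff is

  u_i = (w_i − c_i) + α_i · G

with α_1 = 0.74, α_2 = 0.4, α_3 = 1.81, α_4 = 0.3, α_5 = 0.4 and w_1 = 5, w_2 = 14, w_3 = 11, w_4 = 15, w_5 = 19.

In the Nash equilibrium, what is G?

11

∂u_i/∂c_i = α_i − 1, so startup i contributes w_i if α_i > 1, else 0.
α_i > 1 for i ∈ {3}; NE contributions (0, 0, 11, 0, 0), G = 11.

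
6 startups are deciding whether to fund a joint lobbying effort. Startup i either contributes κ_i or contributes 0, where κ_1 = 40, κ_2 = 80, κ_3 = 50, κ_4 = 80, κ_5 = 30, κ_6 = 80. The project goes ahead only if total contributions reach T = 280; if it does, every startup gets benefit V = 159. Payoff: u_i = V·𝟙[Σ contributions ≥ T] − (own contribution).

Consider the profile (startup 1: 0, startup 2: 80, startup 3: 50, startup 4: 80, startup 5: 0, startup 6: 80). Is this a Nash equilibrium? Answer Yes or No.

Yes

Total = 290 ≥ 280: provided.
Startup 1 (pledges 0, payoff 159): pledging 40 → total 330, payoff 119. No gain.
Startup 2 (pledges 80, payoff 79): dropping to 0 → total 210, payoff 0. No gain.
Startup 3 (pledges 50, payoff 109): dropping to 0 → total 240, payoff 0. No gain.
Startup 4 (pledges 80, payoff 79): dropping to 0 → total 210, payoff 0. No gain.
Startup 5 (pledges 0, payoff 159): pledging 30 → total 320, payoff 129. No gain.
Startup 6 (pledges 80, payoff 79): dropping to 0 → total 210, payoff 0. No gain.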